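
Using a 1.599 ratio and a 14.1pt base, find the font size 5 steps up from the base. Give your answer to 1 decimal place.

14.1 × 1.599⁵ = 14.1 × 10.45303 ≈ 147.39

147.4pt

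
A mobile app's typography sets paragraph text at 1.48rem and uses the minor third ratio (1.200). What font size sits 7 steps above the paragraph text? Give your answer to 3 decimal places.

5.303rem

Each step on a modular scale multiplies by the ratio, so the size n steps from the base is base × ratioⁿ.
1.48 × 1.200⁷ = 1.48 × 3.58318 ≈ 5.303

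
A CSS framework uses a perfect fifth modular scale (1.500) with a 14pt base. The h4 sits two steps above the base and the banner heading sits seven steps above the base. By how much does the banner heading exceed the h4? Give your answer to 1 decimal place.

Step 2: 14.0 × 1.500² = 31.500pt
Step 7: 14.0 × 1.500⁷ = 239.203pt
Difference: 239.203 − 31.500 = 207.703pt

207.7pt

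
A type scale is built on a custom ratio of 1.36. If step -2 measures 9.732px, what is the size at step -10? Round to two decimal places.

Moving from step -2 to step -10 is 8 steps down, so divide by r⁸.
9.732 ÷ 1.36⁸ = 9.732 ÷ 11.70338 ≈ 0.832

0.83px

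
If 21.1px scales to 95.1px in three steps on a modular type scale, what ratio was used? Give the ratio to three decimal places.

r³ = 95.1 / 21.1, so r = (95.1/21.1)^(1/3).
r = 4.5071^(1/3) ≈ 1.6518

1.652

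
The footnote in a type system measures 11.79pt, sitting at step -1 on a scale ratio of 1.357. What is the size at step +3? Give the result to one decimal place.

40.0pt

Moving from step -1 to step +3 is 4 steps up, so multiply by r⁴.
11.79 × 1.357⁴ = 11.79 × 3.39093 ≈ 39.979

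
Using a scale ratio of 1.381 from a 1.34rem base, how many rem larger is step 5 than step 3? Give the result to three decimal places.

3.202rem

Step 3: 1.34 × 1.381³ = 3.52928rem
Step 5: 1.34 × 1.381⁵ = 6.73090rem
Difference: 6.73090 − 3.52928 = 3.20162rem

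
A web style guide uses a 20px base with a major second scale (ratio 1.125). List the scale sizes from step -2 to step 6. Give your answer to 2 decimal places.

Step -2: 20.0 ÷ 1.125² = 15.80
Step -1: 20.0 ÷ 1.125 = 17.78
Step 0: 20px
Step 1: 20.0 × 1.125 = 22.50
Step 2: 20.0 × 1.125² = 25.31
Step 3: 20.0 × 1.125³ = 28.48
Step 4: 20.0 × 1.125⁴ = 32.04
Step 5: 20.0 × 1.125⁵ = 36.04
Step 6: 20.0 × 1.125⁶ = 40.55

15.80px, 17.78px, 20.00px, 22.50px, 25.31px, 28.48px, 32.04px, 36.04px, 40.55px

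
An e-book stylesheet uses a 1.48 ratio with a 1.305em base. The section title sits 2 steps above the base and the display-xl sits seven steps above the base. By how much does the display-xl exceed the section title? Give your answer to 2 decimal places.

17.44em

Step 2: 1.305 × 1.48² = 2.8585em
Step 7: 1.305 × 1.48⁷ = 20.2975em
Difference: 20.2975 − 2.8585 = 17.4390em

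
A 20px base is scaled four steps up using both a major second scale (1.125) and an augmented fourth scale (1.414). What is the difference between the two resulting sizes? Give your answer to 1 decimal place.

47.9px

Major second: 20.0 × 1.125⁴ = 32.036px
Augmented fourth: 20.0 × 1.414⁴ = 79.952px
Difference: 79.952 − 32.036 = 47.916px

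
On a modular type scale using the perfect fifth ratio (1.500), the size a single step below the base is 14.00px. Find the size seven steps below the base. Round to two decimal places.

14.00 ÷ 1.500⁶ = 14.00 ÷ 11.39062 ≈ 1.229

1.23px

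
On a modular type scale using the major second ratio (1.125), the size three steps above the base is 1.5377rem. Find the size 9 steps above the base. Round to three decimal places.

Moving from step +3 to step +9 is 6 steps up, so multiply by r⁶.
1.5377 × 1.125⁶ = 1.5377 × 2.02729 ≈ 3.117

3.117rem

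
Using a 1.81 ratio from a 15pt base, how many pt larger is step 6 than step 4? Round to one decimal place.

Step 4: 15.0 × 1.81⁴ = 160.992pt
Step 6: 15.0 × 1.81⁶ = 527.427pt
Difference: 527.427 − 160.992 = 366.435pt

366.4pt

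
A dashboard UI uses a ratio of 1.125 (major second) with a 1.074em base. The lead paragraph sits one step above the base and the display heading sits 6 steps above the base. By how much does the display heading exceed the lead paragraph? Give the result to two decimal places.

0.97em

Step 1: 1.074 × 1.125 = 1.2083em
Step 6: 1.074 × 1.125⁶ = 2.1773em
Difference: 2.1773 − 1.2083 = 0.9690em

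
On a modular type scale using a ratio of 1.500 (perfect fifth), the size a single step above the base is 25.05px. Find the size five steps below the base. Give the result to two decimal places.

2.20px

Moving from step +1 to step -5 is 6 steps down, so divide by r⁶.
25.05 ÷ 1.500⁶ = 25.05 ÷ 11.39062 ≈ 2.199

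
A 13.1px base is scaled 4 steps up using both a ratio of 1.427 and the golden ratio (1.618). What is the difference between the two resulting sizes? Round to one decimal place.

35.5px

At 1.427: 13.1 × 1.427⁴ = 54.321px
Golden ratio: 13.1 × 1.618⁴ = 89.781px
Difference: 89.781 − 54.321 = 35.460px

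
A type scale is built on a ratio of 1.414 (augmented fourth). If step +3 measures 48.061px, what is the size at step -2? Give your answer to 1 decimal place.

8.5px

The gap is -2 − (3) = -5 steps, so the factor is 1.414^-5.
48.061 ÷ 1.414⁵ = 48.061 ÷ 5.65258 ≈ 8.502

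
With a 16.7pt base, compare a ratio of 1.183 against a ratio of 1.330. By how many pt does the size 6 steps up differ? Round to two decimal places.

46.66pt

At 1.183: 16.7 × 1.183⁶ = 45.7746pt
At 1.330: 16.7 × 1.330⁶ = 92.4328pt
Difference: 92.4328 − 45.7746 = 46.6582pt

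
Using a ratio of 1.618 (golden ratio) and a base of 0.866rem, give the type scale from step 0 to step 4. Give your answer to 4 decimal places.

0.8660rem, 1.4012rem, 2.2671rem, 3.6682rem, 5.9352rem

Step 0: 0.866rem
Step 1: 0.866 × 1.618 = 1.4012
Step 2: 0.866 × 1.618² = 2.2671
Step 3: 0.866 × 1.618³ = 3.6682
Step 4: 0.866 × 1.618⁴ = 5.9352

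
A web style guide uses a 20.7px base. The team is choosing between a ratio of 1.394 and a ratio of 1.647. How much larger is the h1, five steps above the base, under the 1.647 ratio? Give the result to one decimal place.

141.9px

At 1.394: 20.7 × 1.394⁵ = 108.964px
At 1.647: 20.7 × 1.647⁵ = 250.864px
Difference: 250.864 − 108.964 = 141.900px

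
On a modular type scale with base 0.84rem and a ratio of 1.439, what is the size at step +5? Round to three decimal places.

5.183rem

0.84 × 1.439⁵ = 0.84 × 6.17027 ≈ 5.183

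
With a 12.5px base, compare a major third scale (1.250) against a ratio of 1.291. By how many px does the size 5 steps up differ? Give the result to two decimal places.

6.68px

Major third: 12.5 × 1.250⁵ = 38.1470px
At 1.291: 12.5 × 1.291⁵ = 44.8272px
Difference: 44.8272 − 38.1470 = 6.6802px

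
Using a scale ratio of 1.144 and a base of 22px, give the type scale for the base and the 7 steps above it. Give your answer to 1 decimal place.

22.0px, 25.2px, 28.8px, 32.9px, 37.7px, 43.1px, 49.3px, 56.4px

Step 0: 22px
Step 1: 22.0 × 1.144 = 25.2
Step 2: 22.0 × 1.144² = 28.8
Step 3: 22.0 × 1.144³ = 32.9
Step 4: 22.0 × 1.144⁴ = 37.7
Step 5: 22.0 × 1.144⁵ = 43.1
Step 6: 22.0 × 1.144⁶ = 49.3
Step 7: 22.0 × 1.144⁷ = 56.4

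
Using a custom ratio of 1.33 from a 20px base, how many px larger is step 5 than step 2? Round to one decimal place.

Step 2: 20.0 × 1.33² = 35.378px
Step 5: 20.0 × 1.33⁵ = 83.232px
Difference: 83.232 − 35.378 = 47.854px

47.9px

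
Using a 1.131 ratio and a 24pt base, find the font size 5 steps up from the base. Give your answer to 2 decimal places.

24.0 × 1.131⁵ = 24.0 × 1.85060 ≈ 44.41

44.41pt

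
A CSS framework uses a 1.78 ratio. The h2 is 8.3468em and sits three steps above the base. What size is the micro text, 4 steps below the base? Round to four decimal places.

0.1474em

The gap is -4 − (3) = -7 steps, so the factor is 1.78^-7.
8.3468 ÷ 1.78⁷ = 8.3468 ÷ 56.61611 ≈ 0.1474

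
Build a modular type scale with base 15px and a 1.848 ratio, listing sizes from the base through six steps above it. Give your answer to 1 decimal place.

15.0px, 27.7px, 51.2px, 94.7px, 174.9px, 323.3px, 597.5px

Step 0: 15px
Step 1: 15.0 × 1.848 = 27.7
Step 2: 15.0 × 1.848² = 51.2
Step 3: 15.0 × 1.848³ = 94.7
Step 4: 15.0 × 1.848⁴ = 174.9
Step 5: 15.0 × 1.848⁵ = 323.3
Step 6: 15.0 × 1.848⁶ = 597.5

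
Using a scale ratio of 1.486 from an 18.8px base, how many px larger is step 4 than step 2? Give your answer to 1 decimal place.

50.2px

Step 2: 18.8 × 1.486² = 41.514px
Step 4: 18.8 × 1.486⁴ = 91.671px
Difference: 91.671 − 41.514 = 50.157px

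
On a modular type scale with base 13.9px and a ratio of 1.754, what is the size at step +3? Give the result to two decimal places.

A modular type scale is a geometric sequence: sizeₙ = base × rⁿ.
13.9 × 1.754³ = 13.9 × 5.39621 ≈ 75.01

75.01px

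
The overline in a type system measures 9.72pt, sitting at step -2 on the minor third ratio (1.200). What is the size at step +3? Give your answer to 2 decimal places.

24.19pt

The gap is 3 − (-2) = 5 steps, so the factor is 1.200^5.
9.72 × 1.200⁵ = 9.72 × 2.48832 ≈ 24.186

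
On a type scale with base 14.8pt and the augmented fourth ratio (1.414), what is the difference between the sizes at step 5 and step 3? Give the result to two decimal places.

41.82pt

Step 3: 14.8 × 1.414³ = 41.8418pt
Step 5: 14.8 × 1.414⁵ = 83.6582pt
Difference: 83.6582 − 41.8418 = 41.8164pt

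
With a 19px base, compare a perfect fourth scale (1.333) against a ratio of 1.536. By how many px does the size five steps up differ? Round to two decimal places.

Perfect fourth: 19.0 × 1.333⁵ = 79.9658px
At 1.536: 19.0 × 1.536⁵ = 162.4462px
Difference: 162.4462 − 79.9658 = 82.4804px

82.48px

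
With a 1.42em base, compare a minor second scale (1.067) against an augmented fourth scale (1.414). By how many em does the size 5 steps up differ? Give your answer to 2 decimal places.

Minor second: 1.42 × 1.067⁵ = 1.9639em
Augmented fourth: 1.42 × 1.414⁵ = 8.0267em
Difference: 8.0267 − 1.9639 = 6.0628em

6.06em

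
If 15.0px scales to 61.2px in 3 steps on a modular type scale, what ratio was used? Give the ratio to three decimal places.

1.598

r³ = 61.2 / 15.0, so r = (61.2/15.0)^(1/3).
r = 4.0800^(1/3) ≈ 1.5979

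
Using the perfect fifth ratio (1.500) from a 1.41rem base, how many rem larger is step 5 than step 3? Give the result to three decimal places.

Step 3: 1.41 × 1.500³ = 4.75875rem
Step 5: 1.41 × 1.500⁵ = 10.70719rem
Difference: 10.70719 − 4.75875 = 5.94844rem

5.948rem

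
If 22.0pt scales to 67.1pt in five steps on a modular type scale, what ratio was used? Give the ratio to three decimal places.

1.250

r⁵ = 67.1 / 22.0, so r = (67.1/22.0)^(1/5).
r = 3.0500^(1/5) ≈ 1.2499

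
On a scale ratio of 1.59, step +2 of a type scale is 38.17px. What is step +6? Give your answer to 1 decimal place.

244.0px

The gap is 6 − (2) = 4 steps, so the factor is 1.59^4.
38.17 × 1.59⁴ = 38.17 × 6.39129 ≈ 243.956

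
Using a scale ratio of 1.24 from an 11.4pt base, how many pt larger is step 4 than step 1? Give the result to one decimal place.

12.8pt

Step 1: 11.4 × 1.24 = 14.136pt
Step 4: 11.4 × 1.24⁴ = 26.952pt
Difference: 26.952 − 14.136 = 12.816pt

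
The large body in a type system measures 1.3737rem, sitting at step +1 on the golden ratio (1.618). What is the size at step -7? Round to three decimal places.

0.029rem

The gap is -7 − (1) = -8 steps, so the factor is 1.618^-8.
1.3737 ÷ 1.618⁸ = 1.3737 ÷ 46.97082 ≈ 0.029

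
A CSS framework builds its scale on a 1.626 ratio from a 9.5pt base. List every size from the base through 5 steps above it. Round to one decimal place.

9.5pt, 15.4pt, 25.1pt, 40.8pt, 66.4pt, 108.0pt

Step 0: 9.5pt
Step 1: 9.5 × 1.626 = 15.4
Step 2: 9.5 × 1.626² = 25.1
Step 3: 9.5 × 1.626³ = 40.8
Step 4: 9.5 × 1.626⁴ = 66.4
Step 5: 9.5 × 1.626⁵ = 108.0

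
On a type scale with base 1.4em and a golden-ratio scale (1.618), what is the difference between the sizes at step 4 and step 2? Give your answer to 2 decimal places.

5.93em

Step 2: 1.4 × 1.618² = 3.6651em
Step 4: 1.4 × 1.618⁴ = 9.5949em
Difference: 9.5949 − 3.6651 = 5.9298em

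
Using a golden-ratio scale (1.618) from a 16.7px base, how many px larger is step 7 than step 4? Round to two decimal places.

370.35px

Step 4: 16.7 × 1.618⁴ = 114.4539px
Step 7: 16.7 × 1.618⁷ = 484.8039px
Difference: 484.8039 − 114.4539 = 370.3500px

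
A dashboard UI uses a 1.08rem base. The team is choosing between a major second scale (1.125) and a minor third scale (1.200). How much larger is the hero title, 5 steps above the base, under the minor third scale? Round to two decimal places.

0.74rem

Major second: 1.08 × 1.125⁵ = 1.9462rem
Minor third: 1.08 × 1.200⁵ = 2.6874rem
Difference: 2.6874 − 1.9462 = 0.7412rem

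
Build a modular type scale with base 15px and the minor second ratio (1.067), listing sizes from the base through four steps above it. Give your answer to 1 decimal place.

Step 0: 15px
Step 1: 15.0 × 1.067 = 16.0
Step 2: 15.0 × 1.067² = 17.1
Step 3: 15.0 × 1.067³ = 18.2
Step 4: 15.0 × 1.067⁴ = 19.4

15.0px, 16.0px, 17.1px, 18.2px, 19.4px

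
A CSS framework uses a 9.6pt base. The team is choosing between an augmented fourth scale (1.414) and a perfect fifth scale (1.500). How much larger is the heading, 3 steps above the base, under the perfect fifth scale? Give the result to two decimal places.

Augmented fourth: 9.6 × 1.414³ = 27.1406pt
Perfect fifth: 9.6 × 1.500³ = 32.4000pt
Difference: 32.4000 − 27.1406 = 5.2594pt

5.26pt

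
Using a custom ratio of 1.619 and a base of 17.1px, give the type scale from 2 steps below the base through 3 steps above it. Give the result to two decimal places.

Step -2: 17.1 ÷ 1.619² = 6.52
Step -1: 17.1 ÷ 1.619 = 10.56
Step 0: 17.1px
Step 1: 17.1 × 1.619 = 27.68
Step 2: 17.1 × 1.619² = 44.82
Step 3: 17.1 × 1.619³ = 72.57

6.52px, 10.56px, 17.10px, 27.68px, 44.82px, 72.57px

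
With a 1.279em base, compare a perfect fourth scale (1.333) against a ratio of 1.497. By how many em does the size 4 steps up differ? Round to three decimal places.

2.385em

Perfect fourth: 1.279 × 1.333⁴ = 4.03823em
At 1.497: 1.279 × 1.497⁴ = 6.42329em
Difference: 6.42329 − 4.03823 = 2.38506em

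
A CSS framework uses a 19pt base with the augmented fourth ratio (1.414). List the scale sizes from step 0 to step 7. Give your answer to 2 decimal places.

19.00pt, 26.87pt, 37.99pt, 53.72pt, 75.95pt, 107.40pt, 151.86pt, 214.73pt

Step 0: 19pt
Step 1: 19.0 × 1.414 = 26.87
Step 2: 19.0 × 1.414² = 37.99
Step 3: 19.0 × 1.414³ = 53.72
Step 4: 19.0 × 1.414⁴ = 75.95
Step 5: 19.0 × 1.414⁵ = 107.40
Step 6: 19.0 × 1.414⁶ = 151.86
Step 7: 19.0 × 1.414⁷ = 214.73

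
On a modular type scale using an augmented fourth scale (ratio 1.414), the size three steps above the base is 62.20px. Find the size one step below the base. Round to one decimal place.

62.20 ÷ 1.414⁴ = 62.20 ÷ 3.99758 ≈ 15.559

15.6px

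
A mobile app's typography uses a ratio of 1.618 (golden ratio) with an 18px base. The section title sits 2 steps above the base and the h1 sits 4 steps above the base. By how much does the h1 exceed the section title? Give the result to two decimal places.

76.24px

Step 2: 18.0 × 1.618² = 47.1226px
Step 4: 18.0 × 1.618⁴ = 123.3635px
Difference: 123.3635 − 47.1226 = 76.2409px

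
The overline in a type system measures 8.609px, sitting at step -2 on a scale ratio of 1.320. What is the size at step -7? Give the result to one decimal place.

Moving from step -2 to step -7 is 5 steps down, so divide by r⁵.
8.609 ÷ 1.320⁵ = 8.609 ÷ 4.00746 ≈ 2.148

2.1px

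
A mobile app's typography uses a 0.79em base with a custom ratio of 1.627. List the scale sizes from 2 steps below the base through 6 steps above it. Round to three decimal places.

0.298em, 0.486em, 0.790em, 1.285em, 2.091em, 3.402em, 5.536em, 9.007em, 14.654em

Step -2: 0.79 ÷ 1.627² = 0.298
Step -1: 0.79 ÷ 1.627 = 0.486
Step 0: 0.79em
Step 1: 0.79 × 1.627 = 1.285
Step 2: 0.79 × 1.627² = 2.091
Step 3: 0.79 × 1.627³ = 3.402
Step 4: 0.79 × 1.627⁴ = 5.536
Step 5: 0.79 × 1.627⁵ = 9.007
Step 6: 0.79 × 1.627⁶ = 14.654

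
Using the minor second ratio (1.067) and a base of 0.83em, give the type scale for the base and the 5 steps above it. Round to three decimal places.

0.830em, 0.886em, 0.945em, 1.008em, 1.076em, 1.148em

Step 0: 0.83em
Step 1: 0.83 × 1.067 = 0.886
Step 2: 0.83 × 1.067² = 0.945
Step 3: 0.83 × 1.067³ = 1.008
Step 4: 0.83 × 1.067⁴ = 1.076
Step 5: 0.83 × 1.067⁵ = 1.148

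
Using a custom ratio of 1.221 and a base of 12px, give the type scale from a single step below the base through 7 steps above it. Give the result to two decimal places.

Step -1: 12.0 ÷ 1.221 = 9.83
Step 0: 12px
Step 1: 12.0 × 1.221 = 14.65
Step 2: 12.0 × 1.221² = 17.89
Step 3: 12.0 × 1.221³ = 21.84
Step 4: 12.0 × 1.221⁴ = 26.67
Step 5: 12.0 × 1.221⁵ = 32.57
Step 6: 12.0 × 1.221⁶ = 39.76
Step 7: 12.0 × 1.221⁷ = 48.55

9.83px, 12.00px, 14.65px, 17.89px, 21.84px, 26.67px, 32.57px, 39.76px, 48.55px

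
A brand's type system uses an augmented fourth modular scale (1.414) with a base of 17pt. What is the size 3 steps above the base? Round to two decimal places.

48.06pt

Each step on a modular scale multiplies by the ratio, so the size n steps from the base is base × ratioⁿ.
17.0 × 1.414³ = 17.0 × 2.82715 ≈ 48.06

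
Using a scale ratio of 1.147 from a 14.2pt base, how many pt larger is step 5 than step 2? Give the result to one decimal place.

Step 2: 14.2 × 1.147² = 18.682pt
Step 5: 14.2 × 1.147⁵ = 28.191pt
Difference: 28.191 − 18.682 = 9.509pt

9.5pt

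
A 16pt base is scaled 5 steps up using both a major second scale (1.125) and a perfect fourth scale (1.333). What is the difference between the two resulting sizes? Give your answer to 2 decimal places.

Major second: 16.0 × 1.125⁵ = 28.8325pt
Perfect fourth: 16.0 × 1.333⁵ = 67.3396pt
Difference: 67.3396 − 28.8325 = 38.5071pt

38.51pt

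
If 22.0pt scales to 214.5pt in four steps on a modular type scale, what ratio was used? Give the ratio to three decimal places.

The ratio satisfies 22.0 × r⁴ = 214.5, so r = (214.5 / 22.0)^(1/4).
r = 9.7500^(1/4) ≈ 1.7671

1.767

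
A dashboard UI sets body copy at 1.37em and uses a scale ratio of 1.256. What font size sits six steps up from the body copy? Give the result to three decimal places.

5.378em

1.37 × 1.256⁶ = 1.37 × 3.92589 ≈ 5.378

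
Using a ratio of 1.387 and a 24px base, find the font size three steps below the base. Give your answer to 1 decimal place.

9.0px

24.0 ÷ 1.387³ = 24.0 ÷ 2.66827 ≈ 8.99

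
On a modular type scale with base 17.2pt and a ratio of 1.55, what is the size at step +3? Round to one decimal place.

17.2 × 1.55³ = 17.2 × 3.72388 ≈ 64.05

64.1pt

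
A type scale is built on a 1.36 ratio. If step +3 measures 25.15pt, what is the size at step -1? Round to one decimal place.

The gap is -1 − (3) = -4 steps, so the factor is 1.36^-4.
25.15 ÷ 1.36⁴ = 25.15 ÷ 3.42102 ≈ 7.352

7.4pt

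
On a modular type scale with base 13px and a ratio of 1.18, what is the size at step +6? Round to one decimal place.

35.1px

13.0 × 1.18⁶ = 13.0 × 2.69955 ≈ 35.09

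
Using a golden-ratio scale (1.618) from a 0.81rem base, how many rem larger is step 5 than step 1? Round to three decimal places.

7.672rem

Step 1: 0.81 × 1.618 = 1.31058rem
Step 5: 0.81 × 1.618⁵ = 8.98209rem
Difference: 8.98209 − 1.31058 = 7.67151rem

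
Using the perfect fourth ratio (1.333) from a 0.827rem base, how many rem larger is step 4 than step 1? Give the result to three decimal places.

Step 1: 0.827 × 1.333 = 1.10239rem
Step 4: 0.827 × 1.333⁴ = 2.61112rem
Difference: 2.61112 − 1.10239 = 1.50873rem

1.509rem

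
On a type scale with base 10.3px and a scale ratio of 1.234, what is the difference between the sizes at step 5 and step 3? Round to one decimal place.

10.1px

Step 3: 10.3 × 1.234³ = 19.355px
Step 5: 10.3 × 1.234⁵ = 29.472px
Difference: 29.472 − 19.355 = 10.117px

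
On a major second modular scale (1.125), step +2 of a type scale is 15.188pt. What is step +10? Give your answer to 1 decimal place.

Moving from step +2 to step +10 is 8 steps up, so multiply by r⁸.
15.188 × 1.125⁸ = 15.188 × 2.56578 ≈ 38.969

39.0pt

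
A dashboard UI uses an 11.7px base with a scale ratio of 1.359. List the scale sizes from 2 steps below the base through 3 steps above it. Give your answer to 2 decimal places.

Step -2: 11.7 ÷ 1.359² = 6.34
Step -1: 11.7 ÷ 1.359 = 8.61
Step 0: 11.7px
Step 1: 11.7 × 1.359 = 15.90
Step 2: 11.7 × 1.359² = 21.61
Step 3: 11.7 × 1.359³ = 29.37

6.34px, 8.61px, 11.70px, 15.90px, 21.61px, 29.37px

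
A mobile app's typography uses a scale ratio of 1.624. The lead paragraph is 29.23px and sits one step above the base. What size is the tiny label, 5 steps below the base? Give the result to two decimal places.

1.59px

29.23 ÷ 1.624⁶ = 29.23 ÷ 18.34493 ≈ 1.593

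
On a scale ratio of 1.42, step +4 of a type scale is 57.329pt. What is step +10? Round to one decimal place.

The gap is 10 − (4) = 6 steps, so the factor is 1.42^6.
57.329 × 1.42⁶ = 57.329 × 8.19842 ≈ 470.007

470.0pt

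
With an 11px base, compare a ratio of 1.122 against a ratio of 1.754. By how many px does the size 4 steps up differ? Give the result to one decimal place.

At 1.122: 11.0 × 1.122⁴ = 17.433px
At 1.754: 11.0 × 1.754⁴ = 104.114px
Difference: 104.114 − 17.433 = 86.681px

86.7px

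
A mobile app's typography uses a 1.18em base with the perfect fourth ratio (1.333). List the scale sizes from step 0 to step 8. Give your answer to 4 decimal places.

1.1800em, 1.5729em, 2.0967em, 2.7949em, 3.7257em, 4.9663em, 6.6201em, 8.8246em, 11.7631em

Step 0: 1.18em
Step 1: 1.18 × 1.333 = 1.5729
Step 2: 1.18 × 1.333² = 2.0967
Step 3: 1.18 × 1.333³ = 2.7949
Step 4: 1.18 × 1.333⁴ = 3.7257
Step 5: 1.18 × 1.333⁵ = 4.9663
Step 6: 1.18 × 1.333⁶ = 6.6201
Step 7: 1.18 × 1.333⁷ = 8.8246
Step 8: 1.18 × 1.333⁸ = 11.7631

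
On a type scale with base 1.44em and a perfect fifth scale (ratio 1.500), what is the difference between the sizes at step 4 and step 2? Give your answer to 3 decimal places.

Step 2: 1.44 × 1.500² = 3.24000em
Step 4: 1.44 × 1.500⁴ = 7.29000em
Difference: 7.29000 − 3.24000 = 4.05000em

4.050em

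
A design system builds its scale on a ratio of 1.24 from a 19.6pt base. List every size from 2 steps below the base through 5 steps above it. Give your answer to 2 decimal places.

Step -2: 19.6 ÷ 1.24² = 12.75
Step -1: 19.6 ÷ 1.24 = 15.81
Step 0: 19.6pt
Step 1: 19.6 × 1.24 = 24.30
Step 2: 19.6 × 1.24² = 30.14
Step 3: 19.6 × 1.24³ = 37.37
Step 4: 19.6 × 1.24⁴ = 46.34
Step 5: 19.6 × 1.24⁵ = 57.46

12.75pt, 15.81pt, 19.60pt, 24.30pt, 30.14pt, 37.37pt, 46.34pt, 57.46pt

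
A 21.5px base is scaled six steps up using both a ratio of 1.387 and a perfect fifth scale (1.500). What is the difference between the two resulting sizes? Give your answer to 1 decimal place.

At 1.387: 21.5 × 1.387⁶ = 153.073px
Perfect fifth: 21.5 × 1.500⁶ = 244.898px
Difference: 244.898 − 153.073 = 91.825px

91.8px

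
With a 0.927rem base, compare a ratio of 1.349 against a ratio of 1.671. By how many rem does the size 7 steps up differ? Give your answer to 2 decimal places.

26.19rem

At 1.349: 0.927 × 1.349⁷ = 7.5364rem
At 1.671: 0.927 × 1.671⁷ = 33.7221rem
Difference: 33.7221 − 7.5364 = 26.1857rem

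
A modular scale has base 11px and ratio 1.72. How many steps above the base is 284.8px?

1.72ⁿ = 284.8 / 11 = 25.8909
n = ln(25.8909) / ln(1.72) = 3.2539 / 0.5423 ≈ 6.00

6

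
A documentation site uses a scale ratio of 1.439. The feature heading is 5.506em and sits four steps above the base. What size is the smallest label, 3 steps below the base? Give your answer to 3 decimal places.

0.431em

The gap is -3 − (4) = -7 steps, so the factor is 1.439^-7.
5.506 ÷ 1.439⁷ = 5.506 ÷ 12.77690 ≈ 0.431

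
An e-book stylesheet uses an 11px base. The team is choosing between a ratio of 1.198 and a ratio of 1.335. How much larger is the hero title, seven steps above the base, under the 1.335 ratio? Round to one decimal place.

44.2px

At 1.198: 11.0 × 1.198⁷ = 38.957px
At 1.335: 11.0 × 1.335⁷ = 83.131px
Difference: 83.131 − 38.957 = 44.174px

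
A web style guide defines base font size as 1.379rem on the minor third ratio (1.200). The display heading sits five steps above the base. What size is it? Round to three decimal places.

1.379 × 1.200⁵ = 1.379 × 2.48832 ≈ 3.431

3.431rem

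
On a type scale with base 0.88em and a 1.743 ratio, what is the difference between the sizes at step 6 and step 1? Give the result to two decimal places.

Step 1: 0.88 × 1.743 = 1.5338em
Step 6: 0.88 × 1.743⁶ = 24.6756em
Difference: 24.6756 − 1.5338 = 23.1418em

23.14em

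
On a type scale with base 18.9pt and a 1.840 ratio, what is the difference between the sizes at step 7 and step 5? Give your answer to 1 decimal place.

Step 5: 18.9 × 1.840⁵ = 398.613pt
Step 7: 18.9 × 1.840⁷ = 1349.542pt
Difference: 1349.542 − 398.613 = 950.929pt

950.9pt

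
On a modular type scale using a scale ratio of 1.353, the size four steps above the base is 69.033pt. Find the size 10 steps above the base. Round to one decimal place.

69.033 × 1.353⁶ = 69.033 × 6.13461 ≈ 423.490

423.5pt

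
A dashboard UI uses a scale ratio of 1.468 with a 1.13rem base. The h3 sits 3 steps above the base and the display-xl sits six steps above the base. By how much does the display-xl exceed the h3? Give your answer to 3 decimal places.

7.734rem

Step 3: 1.13 × 1.468³ = 3.57484rem
Step 6: 1.13 × 1.468⁶ = 11.30928rem
Difference: 11.30928 − 3.57484 = 7.73444rem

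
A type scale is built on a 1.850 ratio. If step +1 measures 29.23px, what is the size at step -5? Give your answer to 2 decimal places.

0.73px

29.23 ÷ 1.850⁶ = 29.23 ÷ 40.08948 ≈ 0.729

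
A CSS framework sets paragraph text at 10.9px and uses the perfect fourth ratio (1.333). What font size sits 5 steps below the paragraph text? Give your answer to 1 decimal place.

Each step on a modular scale multiplies by the ratio, so the size n steps from the base is base × ratioⁿ.
10.9 ÷ 1.333⁵ = 10.9 ÷ 4.20873 ≈ 2.59

2.6px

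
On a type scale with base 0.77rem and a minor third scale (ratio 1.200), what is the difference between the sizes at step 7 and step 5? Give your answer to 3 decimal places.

0.843rem

Step 5: 0.77 × 1.200⁵ = 1.91601rem
Step 7: 0.77 × 1.200⁷ = 2.75905rem
Difference: 2.75905 − 1.91601 = 0.84304rem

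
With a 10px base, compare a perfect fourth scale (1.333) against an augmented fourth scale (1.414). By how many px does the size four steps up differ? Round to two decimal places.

8.40px

Perfect fourth: 10.0 × 1.333⁴ = 31.5733px
Augmented fourth: 10.0 × 1.414⁴ = 39.9758px
Difference: 39.9758 − 31.5733 = 8.4025px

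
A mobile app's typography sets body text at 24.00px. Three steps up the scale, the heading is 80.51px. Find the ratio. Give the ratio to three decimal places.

r³ = 80.51 / 24.00, so r = (80.51/24.00)^(1/3).
r = 3.3546^(1/3) ≈ 1.4970

1.497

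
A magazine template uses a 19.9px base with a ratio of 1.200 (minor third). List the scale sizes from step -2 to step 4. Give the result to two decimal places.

13.82px, 16.58px, 19.90px, 23.88px, 28.66px, 34.39px, 41.26px

Step -2: 19.9 ÷ 1.200² = 13.82
Step -1: 19.9 ÷ 1.200 = 16.58
Step 0: 19.9px
Step 1: 19.9 × 1.200 = 23.88
Step 2: 19.9 × 1.200² = 28.66
Step 3: 19.9 × 1.200³ = 34.39
Step 4: 19.9 × 1.200⁴ = 41.26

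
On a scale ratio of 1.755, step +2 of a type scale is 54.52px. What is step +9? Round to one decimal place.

2795.7px

Moving from step +2 to step +9 is 7 steps up, so multiply by r⁷.
54.52 × 1.755⁷ = 54.52 × 51.27904 ≈ 2795.733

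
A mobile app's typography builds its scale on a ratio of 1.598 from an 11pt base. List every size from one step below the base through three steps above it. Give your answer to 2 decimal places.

6.88pt, 11.00pt, 17.58pt, 28.09pt, 44.89pt

Step -1: 11.0 ÷ 1.598 = 6.88
Step 0: 11pt
Step 1: 11.0 × 1.598 = 17.58
Step 2: 11.0 × 1.598² = 28.09
Step 3: 11.0 × 1.598³ = 44.89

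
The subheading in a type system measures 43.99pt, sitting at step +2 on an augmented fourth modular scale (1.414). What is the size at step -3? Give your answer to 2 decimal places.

The gap is -3 − (2) = -5 steps, so the factor is 1.414^-5.
43.99 ÷ 1.414⁵ = 43.99 ÷ 5.65258 ≈ 7.782

7.78pt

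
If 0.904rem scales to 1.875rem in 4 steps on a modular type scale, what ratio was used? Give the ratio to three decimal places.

1.200

r⁴ = 1.875 / 0.904, so r = (1.875/0.904)^(1/4).
r = 2.0741^(1/4) ≈ 1.2001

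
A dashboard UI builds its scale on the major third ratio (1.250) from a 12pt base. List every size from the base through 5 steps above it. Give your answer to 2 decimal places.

12.00pt, 15.00pt, 18.75pt, 23.44pt, 29.30pt, 36.62pt

Step 0: 12pt
Step 1: 12.0 × 1.250 = 15.00
Step 2: 12.0 × 1.250² = 18.75
Step 3: 12.0 × 1.250³ = 23.44
Step 4: 12.0 × 1.250⁴ = 29.30
Step 5: 12.0 × 1.250⁵ = 36.62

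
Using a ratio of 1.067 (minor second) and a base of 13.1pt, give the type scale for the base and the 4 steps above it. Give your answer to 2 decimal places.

13.10pt, 13.98pt, 14.91pt, 15.91pt, 16.98pt

Step 0: 13.1pt
Step 1: 13.1 × 1.067 = 13.98
Step 2: 13.1 × 1.067² = 14.91
Step 3: 13.1 × 1.067³ = 15.91
Step 4: 13.1 × 1.067⁴ = 16.98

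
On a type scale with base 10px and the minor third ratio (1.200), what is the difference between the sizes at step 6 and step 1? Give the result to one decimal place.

17.9px

Step 1: 10.0 × 1.200 = 12.000px
Step 6: 10.0 × 1.200⁶ = 29.860px
Difference: 29.860 − 12.000 = 17.860px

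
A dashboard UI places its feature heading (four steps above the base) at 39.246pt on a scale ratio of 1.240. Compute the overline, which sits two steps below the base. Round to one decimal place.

10.8pt

Moving from step +4 to step -2 is 6 steps down, so divide by r⁶.
39.246 ÷ 1.240⁶ = 39.246 ÷ 3.63522 ≈ 10.796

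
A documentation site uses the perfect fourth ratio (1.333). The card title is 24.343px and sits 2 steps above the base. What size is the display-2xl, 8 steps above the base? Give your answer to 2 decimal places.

Moving from step +2 to step +8 is 6 steps up, so multiply by r⁶.
24.343 × 1.333⁶ = 24.343 × 5.61023 ≈ 136.570

136.57px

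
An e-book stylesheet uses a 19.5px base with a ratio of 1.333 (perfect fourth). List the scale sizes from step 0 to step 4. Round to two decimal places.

19.50px, 25.99px, 34.65px, 46.19px, 61.57px

Step 0: 19.5px
Step 1: 19.5 × 1.333 = 25.99
Step 2: 19.5 × 1.333² = 34.65
Step 3: 19.5 × 1.333³ = 46.19
Step 4: 19.5 × 1.333⁴ = 61.57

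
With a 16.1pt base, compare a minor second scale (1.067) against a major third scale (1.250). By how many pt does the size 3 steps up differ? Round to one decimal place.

11.9pt

Minor second: 16.1 × 1.067³ = 19.558pt
Major third: 16.1 × 1.250³ = 31.445pt
Difference: 31.445 − 19.558 = 11.887pt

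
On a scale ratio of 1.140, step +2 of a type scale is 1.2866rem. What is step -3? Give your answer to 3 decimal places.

0.668rem

The gap is -3 − (2) = -5 steps, so the factor is 1.140^-5.
1.2866 ÷ 1.140⁵ = 1.2866 ÷ 1.92541 ≈ 0.668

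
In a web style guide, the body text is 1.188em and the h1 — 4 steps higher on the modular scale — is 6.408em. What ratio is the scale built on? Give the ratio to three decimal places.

1.524

r⁴ = 6.408 / 1.188, so r = (6.408/1.188)^(1/4).
r = 5.3939^(1/4) ≈ 1.5240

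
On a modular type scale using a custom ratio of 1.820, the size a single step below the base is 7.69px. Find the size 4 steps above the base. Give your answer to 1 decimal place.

153.6px

7.69 × 1.820⁵ = 7.69 × 19.96903 ≈ 153.562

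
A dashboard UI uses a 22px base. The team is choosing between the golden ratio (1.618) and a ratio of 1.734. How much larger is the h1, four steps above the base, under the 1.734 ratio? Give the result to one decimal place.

Golden ratio: 22.0 × 1.618⁴ = 150.778px
At 1.734: 22.0 × 1.734⁴ = 198.893px
Difference: 198.893 − 150.778 = 48.115px

48.1px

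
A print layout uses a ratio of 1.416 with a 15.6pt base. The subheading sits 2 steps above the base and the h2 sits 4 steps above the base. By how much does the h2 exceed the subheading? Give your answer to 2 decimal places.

Step 2: 15.6 × 1.416² = 31.2789pt
Step 4: 15.6 × 1.416⁴ = 62.7159pt
Difference: 62.7159 − 31.2789 = 31.4370pt

31.44pt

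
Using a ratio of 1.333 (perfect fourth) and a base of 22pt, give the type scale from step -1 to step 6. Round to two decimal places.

16.50pt, 22.00pt, 29.33pt, 39.09pt, 52.11pt, 69.46pt, 92.59pt, 123.43pt

Step -1: 22.0 ÷ 1.333 = 16.50
Step 0: 22pt
Step 1: 22.0 × 1.333 = 29.33
Step 2: 22.0 × 1.333² = 39.09
Step 3: 22.0 × 1.333³ = 52.11
Step 4: 22.0 × 1.333⁴ = 69.46
Step 5: 22.0 × 1.333⁵ = 92.59
Step 6: 22.0 × 1.333⁶ = 123.43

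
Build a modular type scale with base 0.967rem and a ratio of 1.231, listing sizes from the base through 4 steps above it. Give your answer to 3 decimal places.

Step 0: 0.967rem
Step 1: 0.967 × 1.231 = 1.190
Step 2: 0.967 × 1.231² = 1.465
Step 3: 0.967 × 1.231³ = 1.804
Step 4: 0.967 × 1.231⁴ = 2.221

0.967rem, 1.190rem, 1.465rem, 1.804rem, 2.221rem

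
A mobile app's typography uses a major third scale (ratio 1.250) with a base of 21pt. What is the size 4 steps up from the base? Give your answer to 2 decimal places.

51.27pt

21.0 × 1.250⁴ = 21.0 × 2.44141 ≈ 51.27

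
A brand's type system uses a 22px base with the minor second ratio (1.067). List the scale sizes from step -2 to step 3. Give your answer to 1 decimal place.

19.3px, 20.6px, 22.0px, 23.5px, 25.0px, 26.7px

Step -2: 22.0 ÷ 1.067² = 19.3
Step -1: 22.0 ÷ 1.067 = 20.6
Step 0: 22px
Step 1: 22.0 × 1.067 = 23.5
Step 2: 22.0 × 1.067² = 25.0
Step 3: 22.0 × 1.067³ = 26.7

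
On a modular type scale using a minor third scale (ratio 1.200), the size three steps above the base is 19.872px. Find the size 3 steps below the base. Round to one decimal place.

Moving from step +3 to step -3 is 6 steps down, so divide by r⁶.
19.872 ÷ 1.200⁶ = 19.872 ÷ 2.98598 ≈ 6.655

6.7px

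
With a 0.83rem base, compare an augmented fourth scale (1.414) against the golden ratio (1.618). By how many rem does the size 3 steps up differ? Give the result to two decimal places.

1.17rem

Augmented fourth: 0.83 × 1.414³ = 2.3465rem
Golden ratio: 0.83 × 1.618³ = 3.5157rem
Difference: 3.5157 − 2.3465 = 1.1692rem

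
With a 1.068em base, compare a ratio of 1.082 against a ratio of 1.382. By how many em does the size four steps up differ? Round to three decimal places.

At 1.082: 1.068 × 1.082⁴ = 1.46380em
At 1.382: 1.068 × 1.382⁴ = 3.89586em
Difference: 3.89586 − 1.46380 = 2.43206em

2.432em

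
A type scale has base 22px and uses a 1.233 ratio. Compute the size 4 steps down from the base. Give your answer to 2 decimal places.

9.52px

A modular type scale is a geometric sequence: sizeₙ = base × rⁿ.
22.0 ÷ 1.233⁴ = 22.0 ÷ 2.31128 ≈ 9.52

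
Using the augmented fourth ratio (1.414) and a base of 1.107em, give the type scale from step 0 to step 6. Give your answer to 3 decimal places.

Step 0: 1.107em
Step 1: 1.107 × 1.414 = 1.565
Step 2: 1.107 × 1.414² = 2.213
Step 3: 1.107 × 1.414³ = 3.130
Step 4: 1.107 × 1.414⁴ = 4.425
Step 5: 1.107 × 1.414⁵ = 6.257
Step 6: 1.107 × 1.414⁶ = 8.848

1.107em, 1.565em, 2.213em, 3.130em, 4.425em, 6.257em, 8.848em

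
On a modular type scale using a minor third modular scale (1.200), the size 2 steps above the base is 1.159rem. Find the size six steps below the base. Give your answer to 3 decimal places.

1.159 ÷ 1.200⁸ = 1.159 ÷ 4.29982 ≈ 0.270

0.270rem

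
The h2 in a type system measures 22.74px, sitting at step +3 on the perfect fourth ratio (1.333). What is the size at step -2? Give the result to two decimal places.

22.74 ÷ 1.333⁵ = 22.74 ÷ 4.20873 ≈ 5.403

5.40px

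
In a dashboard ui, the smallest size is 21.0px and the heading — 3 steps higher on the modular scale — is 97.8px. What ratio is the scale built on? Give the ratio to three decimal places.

1.670

The ratio satisfies 21.0 × r³ = 97.8, so r = (97.8 / 21.0)^(1/3).
r = 4.6571^(1/3) ≈ 1.6700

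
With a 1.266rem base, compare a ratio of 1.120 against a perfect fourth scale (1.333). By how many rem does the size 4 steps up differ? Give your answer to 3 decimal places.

2.005rem

At 1.120: 1.266 × 1.120⁴ = 1.99208rem
Perfect fourth: 1.266 × 1.333⁴ = 3.99719rem
Difference: 3.99719 − 1.99208 = 2.00511rem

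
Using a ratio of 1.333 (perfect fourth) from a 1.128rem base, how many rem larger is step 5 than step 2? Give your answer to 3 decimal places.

2.743rem

Step 2: 1.128 × 1.333² = 2.00433rem
Step 5: 1.128 × 1.333⁵ = 4.74744rem
Difference: 4.74744 − 2.00433 = 2.74311rem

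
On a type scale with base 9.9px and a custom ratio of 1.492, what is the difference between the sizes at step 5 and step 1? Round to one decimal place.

58.4px

Step 1: 9.9 × 1.492 = 14.771px
Step 5: 9.9 × 1.492⁵ = 73.195px
Difference: 73.195 − 14.771 = 58.424px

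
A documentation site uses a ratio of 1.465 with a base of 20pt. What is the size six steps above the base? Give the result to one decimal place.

197.7pt

Every step multiplies by the scale ratio.
20.0 × 1.465⁶ = 20.0 × 9.88612 ≈ 197.72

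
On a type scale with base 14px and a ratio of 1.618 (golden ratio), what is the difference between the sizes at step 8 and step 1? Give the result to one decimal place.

Step 1: 14.0 × 1.618 = 22.652px
Step 8: 14.0 × 1.618⁸ = 657.591px
Difference: 657.591 − 22.652 = 634.939px

634.9px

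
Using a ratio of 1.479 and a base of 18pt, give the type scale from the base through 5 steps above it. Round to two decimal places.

Step 0: 18pt
Step 1: 18.0 × 1.479 = 26.62
Step 2: 18.0 × 1.479² = 39.37
Step 3: 18.0 × 1.479³ = 58.23
Step 4: 18.0 × 1.479⁴ = 86.13
Step 5: 18.0 × 1.479⁵ = 127.38

18.00pt, 26.62pt, 39.37pt, 58.23pt, 86.13pt, 127.38pt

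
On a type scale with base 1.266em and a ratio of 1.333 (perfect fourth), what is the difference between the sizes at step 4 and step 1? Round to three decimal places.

2.310em

Step 1: 1.266 × 1.333 = 1.68758em
Step 4: 1.266 × 1.333⁴ = 3.99719em
Difference: 3.99719 − 1.68758 = 2.30961em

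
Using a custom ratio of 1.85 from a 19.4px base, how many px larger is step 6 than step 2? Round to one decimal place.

Step 2: 19.4 × 1.85² = 66.397px
Step 6: 19.4 × 1.85⁶ = 777.736px
Difference: 777.736 − 66.397 = 711.339px

711.3px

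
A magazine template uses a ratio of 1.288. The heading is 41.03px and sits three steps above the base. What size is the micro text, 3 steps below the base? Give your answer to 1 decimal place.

41.03 ÷ 1.288⁶ = 41.03 ÷ 4.56557 ≈ 8.987

9.0px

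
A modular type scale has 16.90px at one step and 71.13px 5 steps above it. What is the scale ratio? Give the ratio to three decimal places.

r⁵ = 71.13 / 16.90, so r = (71.13/16.90)^(1/5).
r = 4.2089^(1/5) ≈ 1.3330

1.333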